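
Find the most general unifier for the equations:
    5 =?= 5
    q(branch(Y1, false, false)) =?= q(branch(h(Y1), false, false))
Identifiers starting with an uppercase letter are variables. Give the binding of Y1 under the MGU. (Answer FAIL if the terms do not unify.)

FAIL

Delete trivial equation 5 =?= 5.
Decompose q/1: branch(Y1, false, false) =?= branch(h(Y1), false, false).
Decompose branch/3: Y1 =?= h(Y1),  false =?= false,  false =?= false.
Occurs check fails: Y1 occurs in h(Y1); the equation Y1 =?= h(Y1) has no finite solution.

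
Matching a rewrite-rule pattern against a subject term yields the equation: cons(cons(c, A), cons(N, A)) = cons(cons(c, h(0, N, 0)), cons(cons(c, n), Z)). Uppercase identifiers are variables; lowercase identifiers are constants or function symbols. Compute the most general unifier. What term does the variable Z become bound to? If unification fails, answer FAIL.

h(0, cons(c, n), 0)

Decompose cons/2: cons(c, A) = cons(c, h(0, N, 0)),  cons(N, A) = cons(cons(c, n), Z).
Decompose cons/2: c = c,  A = h(0, N, 0).
Delete trivial equation c = c.
Bind A := h(0, N, 0); substituting into the remaining equation gives: cons(N, h(0, N, 0)) = cons(cons(c, n), Z).
Decompose cons/2: N = cons(c, n),  h(0, N, 0) = Z.
Bind N := cons(c, n); substituting into the remaining equation gives: h(0, cons(c, n), 0) = Z. Substituting into the earlier binding gives A := h(0, cons(c, n), 0).
Bind Z := h(0, cons(c, n), 0).
MGU = { A ↦ h(0, cons(c, n), 0), N ↦ cons(c, n), Z ↦ h(0, cons(c, n), 0) }, so Z ↦ h(0, cons(c, n), 0).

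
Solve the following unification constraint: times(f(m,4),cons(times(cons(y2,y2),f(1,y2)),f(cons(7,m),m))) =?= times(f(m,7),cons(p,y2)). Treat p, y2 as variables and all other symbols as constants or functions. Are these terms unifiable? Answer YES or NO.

Decompose times/2: f(m,4) =?= f(m,7),  cons(times(cons(y2,y2),f(1,y2)),f(cons(7,m),m)) =?= cons(p,y2).
Decompose f/2: m =?= m,  4 =?= 7.
Delete trivial equation m =?= m.
Clash: constants 4 and 7 differ; no unifier exists.

NO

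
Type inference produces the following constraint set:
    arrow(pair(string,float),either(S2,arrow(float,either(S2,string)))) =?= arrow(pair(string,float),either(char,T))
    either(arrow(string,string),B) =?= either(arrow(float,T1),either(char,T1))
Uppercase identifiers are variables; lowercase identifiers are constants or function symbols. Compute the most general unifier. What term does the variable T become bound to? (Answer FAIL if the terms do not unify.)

Decompose arrow/2: pair(string,float) =?= pair(string,float),  either(S2,arrow(float,either(S2,string))) =?= either(char,T).
Delete trivial equation pair(string,float) =?= pair(string,float).
Decompose either/2: S2 =?= char,  arrow(float,either(S2,string)) =?= T.
Bind S2 := char; substituting into the one remaining equation that mentions S2 gives: arrow(float,either(char,string)) =?= T.
Bind T := arrow(float,either(char,string)); no other remaining equation mentions T.
Decompose either/2: arrow(string,string) =?= arrow(float,T1),  B =?= either(char,T1).
Decompose arrow/2: string =?= float,  string =?= T1.
Clash: constants string and float differ; no unifier exists.

FAIL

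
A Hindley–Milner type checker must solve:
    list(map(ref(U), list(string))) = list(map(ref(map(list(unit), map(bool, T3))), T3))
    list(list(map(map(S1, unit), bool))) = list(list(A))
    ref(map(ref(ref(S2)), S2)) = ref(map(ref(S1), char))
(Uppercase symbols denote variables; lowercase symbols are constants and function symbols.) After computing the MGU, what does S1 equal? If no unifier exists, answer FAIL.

ref(char)

Decompose list/1: map(ref(U), list(string)) = map(ref(map(list(unit), map(bool, T3))), T3).
Decompose map/2: ref(U) = ref(map(list(unit), map(bool, T3))),  list(string) = T3.
Decompose ref/1: U = map(list(unit), map(bool, T3)).
Bind U := map(list(unit), map(bool, T3)); no other remaining equation mentions U.
Bind T3 := list(string); no other remaining equation mentions T3. Substituting into the earlier binding gives U := map(list(unit), map(bool, list(string))).
Decompose list/1: list(map(map(S1, unit), bool)) = list(A).
Decompose list/1: map(map(S1, unit), bool) = A.
Bind A := map(map(S1, unit), bool); no other remaining equation mentions A.
Decompose ref/1: map(ref(ref(S2)), S2) = map(ref(S1), char).
Decompose map/2: ref(ref(S2)) = ref(S1),  S2 = char.
Decompose ref/1: ref(S2) = S1.
Bind S1 := ref(S2); no other remaining equation mentions S1. Substituting into the earlier binding gives A := map(map(ref(S2), unit), bool).
Bind S2 := char. Substituting into the earlier bindings gives A := map(map(ref(char), unit), bool), S1 := ref(char).
MGU = { U := map(list(unit), map(bool, list(string))), T3 := list(string), A := map(map(ref(char), unit), bool), S1 := ref(char), S2 := char }, so S1 := ref(char).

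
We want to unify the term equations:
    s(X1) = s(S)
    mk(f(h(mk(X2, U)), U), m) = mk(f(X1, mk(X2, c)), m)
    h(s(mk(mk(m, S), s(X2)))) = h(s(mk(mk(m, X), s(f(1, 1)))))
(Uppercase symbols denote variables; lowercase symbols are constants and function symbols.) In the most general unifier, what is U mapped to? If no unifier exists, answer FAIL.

mk(f(1, 1), c)

Decompose s/1: X1 = S.
Bind X1 := S; substituting into the one remaining equation that mentions X1 gives: mk(f(h(mk(X2, U)), U), m) = mk(f(S, mk(X2, c)), m).
Decompose mk/2: f(h(mk(X2, U)), U) = f(S, mk(X2, c)),  m = m.
Decompose f/2: h(mk(X2, U)) = S,  U = mk(X2, c).
Bind S := h(mk(X2, U)); substituting into the one remaining equation that mentions S gives: h(s(mk(mk(m, h(mk(X2, U))), s(X2)))) = h(s(mk(mk(m, X), s(f(1, 1))))). Substituting into the earlier binding gives X1 := h(mk(X2, U)).
Bind U := mk(X2, c); substituting into the one remaining equation that mentions U gives: h(s(mk(mk(m, h(mk(X2, mk(X2, c)))), s(X2)))) = h(s(mk(mk(m, X), s(f(1, 1))))). Substituting into the earlier bindings gives X1 := h(mk(X2, mk(X2, c))), S := h(mk(X2, mk(X2, c))).
Delete trivial equation m = m.
Decompose h/1: s(mk(mk(m, h(mk(X2, mk(X2, c)))), s(X2))) = s(mk(mk(m, X), s(f(1, 1)))).
Decompose s/1: mk(mk(m, h(mk(X2, mk(X2, c)))), s(X2)) = mk(mk(m, X), s(f(1, 1))).
Decompose mk/2: mk(m, h(mk(X2, mk(X2, c)))) = mk(m, X),  s(X2) = s(f(1, 1)).
Decompose mk/2: m = m,  h(mk(X2, mk(X2, c))) = X.
Delete trivial equation m = m.
Bind X := h(mk(X2, mk(X2, c))); no other remaining equation mentions X.
Decompose s/1: X2 = f(1, 1).
Bind X2 := f(1, 1). Substituting into the earlier bindings gives X1 := h(mk(f(1, 1), mk(f(1, 1), c))), S := h(mk(f(1, 1), mk(f(1, 1), c))), U := mk(f(1, 1), c), X := h(mk(f(1, 1), mk(f(1, 1), c))).
MGU = { X1 -> h(mk(f(1, 1), mk(f(1, 1), c))), S -> h(mk(f(1, 1), mk(f(1, 1), c))), U -> mk(f(1, 1), c), X -> h(mk(f(1, 1), mk(f(1, 1), c))), X2 -> f(1, 1) }, so U -> mk(f(1, 1), c).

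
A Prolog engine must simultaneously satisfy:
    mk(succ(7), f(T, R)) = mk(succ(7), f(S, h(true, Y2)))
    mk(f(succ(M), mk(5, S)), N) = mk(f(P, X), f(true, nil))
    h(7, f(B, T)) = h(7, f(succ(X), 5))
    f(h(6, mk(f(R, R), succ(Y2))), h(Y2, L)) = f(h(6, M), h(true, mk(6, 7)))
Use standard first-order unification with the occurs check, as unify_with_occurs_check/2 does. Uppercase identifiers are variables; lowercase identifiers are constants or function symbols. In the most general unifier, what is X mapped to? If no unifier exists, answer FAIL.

mk(5, 5)

Decompose mk/2: succ(7) = succ(7),  f(T, R) = f(S, h(true, Y2)).
Delete trivial equation succ(7) = succ(7).
Decompose f/2: T = S,  R = h(true, Y2).
Bind T := S; substituting into the one remaining equation that mentions T gives: h(7, f(B, S)) = h(7, f(succ(X), 5)).
Bind R := h(true, Y2); substituting into the one remaining equation that mentions R gives: f(h(6, mk(f(h(true, Y2), h(true, Y2)), succ(Y2))), h(Y2, L)) = f(h(6, M), h(true, mk(6, 7))).
Decompose mk/2: f(succ(M), mk(5, S)) = f(P, X),  N = f(true, nil).
Decompose f/2: succ(M) = P,  mk(5, S) = X.
Bind P := succ(M); no other remaining equation mentions P.
Bind X := mk(5, S); substituting into the one remaining equation that mentions X gives: h(7, f(B, S)) = h(7, f(succ(mk(5, S)), 5)).
Bind N := f(true, nil); no other remaining equation mentions N.
Decompose h/2: 7 = 7,  f(B, S) = f(succ(mk(5, S)), 5).
Delete trivial equation 7 = 7.
Decompose f/2: B = succ(mk(5, S)),  S = 5.
Bind B := succ(mk(5, S)); no other remaining equation mentions B.
Bind S := 5; no other remaining equation mentions S. Substituting into the earlier bindings gives T := 5, X := mk(5, 5), B := succ(mk(5, 5)).
Decompose f/2: h(6, mk(f(h(true, Y2), h(true, Y2)), succ(Y2))) = h(6, M),  h(Y2, L) = h(true, mk(6, 7)).
Decompose h/2: 6 = 6,  mk(f(h(true, Y2), h(true, Y2)), succ(Y2)) = M.
Delete trivial equation 6 = 6.
Bind M := mk(f(h(true, Y2), h(true, Y2)), succ(Y2)); no other remaining equation mentions M. Substituting into the earlier binding gives P := succ(mk(f(h(true, Y2), h(true, Y2)), succ(Y2))).
Decompose h/2: Y2 = true,  L = mk(6, 7).
Bind Y2 := true; no other remaining equation mentions Y2. Substituting into the earlier bindings gives R := h(true, true), P := succ(mk(f(h(true, true), h(true, true)), succ(true))), M := mk(f(h(true, true), h(true, true)), succ(true)).
Bind L := mk(6, 7).
MGU = { T ↦ 5, R ↦ h(true, true), P ↦ succ(mk(f(h(true, true), h(true, true)), succ(true))), X ↦ mk(5, 5), N ↦ f(true, nil), B ↦ succ(mk(5, 5)), S ↦ 5, M ↦ mk(f(h(true, true), h(true, true)), succ(true)), Y2 ↦ true, L ↦ mk(6, 7) }, so X ↦ mk(5, 5).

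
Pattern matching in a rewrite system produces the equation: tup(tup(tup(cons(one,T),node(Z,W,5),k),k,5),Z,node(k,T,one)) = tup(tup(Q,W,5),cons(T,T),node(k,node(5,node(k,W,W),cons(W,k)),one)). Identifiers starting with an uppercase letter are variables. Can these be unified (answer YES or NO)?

YES

Decompose tup/3: tup(tup(cons(one,T),node(Z,W,5),k),k,5) = tup(Q,W,5),  Z = cons(T,T),  node(k,T,one) = node(k,node(5,node(k,W,W),cons(W,k)),one).
Decompose tup/3: tup(cons(one,T),node(Z,W,5),k) = Q,  k = W,  5 = 5.
Bind Q := tup(cons(one,T),node(Z,W,5),k); no other remaining equation mentions Q.
Bind W := k; substituting into the one remaining equation that mentions W gives: node(k,T,one) = node(k,node(5,node(k,k,k),cons(k,k)),one). Substituting into the earlier binding gives Q := tup(cons(one,T),node(Z,k,5),k).
Delete trivial equation 5 = 5.
Bind Z := cons(T,T); no other remaining equation mentions Z. Substituting into the earlier binding gives Q := tup(cons(one,T),node(cons(T,T),k,5),k).
Decompose node/3: k = k,  T = node(5,node(k,k,k),cons(k,k)),  one = one.
Delete trivial equation k = k.
Bind T := node(5,node(k,k,k),cons(k,k)); no other remaining equation mentions T. Substituting into the earlier bindings gives Q := tup(cons(one,node(5,node(k,k,k),cons(k,k))),node(cons(node(5,node(k,k,k),cons(k,k)),node(5,node(k,k,k),cons(k,k))),k,5),k), Z := cons(node(5,node(k,k,k),cons(k,k)),node(5,node(k,k,k),cons(k,k))).
Delete trivial equation one = one.
No equations remain and no clash or occurs-check failure arose, so a unifier exists.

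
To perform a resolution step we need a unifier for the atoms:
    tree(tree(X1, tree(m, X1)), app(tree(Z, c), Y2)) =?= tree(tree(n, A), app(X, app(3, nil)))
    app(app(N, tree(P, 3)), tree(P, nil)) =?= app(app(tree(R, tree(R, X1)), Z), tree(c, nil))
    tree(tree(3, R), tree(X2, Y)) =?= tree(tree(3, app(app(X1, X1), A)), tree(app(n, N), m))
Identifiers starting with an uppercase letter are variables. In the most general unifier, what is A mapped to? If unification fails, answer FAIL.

Decompose tree/2: tree(X1, tree(m, X1)) =?= tree(n, A),  app(tree(Z, c), Y2) =?= app(X, app(3, nil)).
Decompose tree/2: X1 =?= n,  tree(m, X1) =?= A.
Bind X1 := n; substituting into the 3 remaining equations that mention X1 gives: tree(m, n) =?= A,  app(app(N, tree(P, 3)), tree(P, nil)) =?= app(app(tree(R, tree(R, n)), Z), tree(c, nil)),  tree(tree(3, R), tree(X2, Y)) =?= tree(tree(3, app(app(n, n), A)), tree(app(n, N), m)).
Bind A := tree(m, n); substituting into the one remaining equation that mentions A gives: tree(tree(3, R), tree(X2, Y)) =?= tree(tree(3, app(app(n, n), tree(m, n))), tree(app(n, N), m)).
Decompose app/2: tree(Z, c) =?= X,  Y2 =?= app(3, nil).
Bind X := tree(Z, c); no other remaining equation mentions X.
Bind Y2 := app(3, nil); no other remaining equation mentions Y2.
Decompose app/2: app(N, tree(P, 3)) =?= app(tree(R, tree(R, n)), Z),  tree(P, nil) =?= tree(c, nil).
Decompose app/2: N =?= tree(R, tree(R, n)),  tree(P, 3) =?= Z.
Bind N := tree(R, tree(R, n)); substituting into the one remaining equation that mentions N gives: tree(tree(3, R), tree(X2, Y)) =?= tree(tree(3, app(app(n, n), tree(m, n))), tree(app(n, tree(R, tree(R, n))), m)).
Bind Z := tree(P, 3); no other remaining equation mentions Z. Substituting into the earlier binding gives X := tree(tree(P, 3), c).
Decompose tree/2: P =?= c,  nil =?= nil.
Bind P := c; no other remaining equation mentions P. Substituting into the earlier bindings gives X := tree(tree(c, 3), c), Z := tree(c, 3).
Delete trivial equation nil =?= nil.
Decompose tree/2: tree(3, R) =?= tree(3, app(app(n, n), tree(m, n))),  tree(X2, Y) =?= tree(app(n, tree(R, tree(R, n))), m).
Decompose tree/2: 3 =?= 3,  R =?= app(app(n, n), tree(m, n)).
Delete trivial equation 3 =?= 3.
Bind R := app(app(n, n), tree(m, n)); substituting into the remaining equation gives: tree(X2, Y) =?= tree(app(n, tree(app(app(n, n), tree(m, n)), tree(app(app(n, n), tree(m, n)), n))), m). Substituting into the earlier binding gives N := tree(app(app(n, n), tree(m, n)), tree(app(app(n, n), tree(m, n)), n)).
Decompose tree/2: X2 =?= app(n, tree(app(app(n, n), tree(m, n)), tree(app(app(n, n), tree(m, n)), n))),  Y =?= m.
Bind X2 := app(n, tree(app(app(n, n), tree(m, n)), tree(app(app(n, n), tree(m, n)), n))); no other remaining equation mentions X2.
Bind Y := m.
MGU = { X1 ↦ n, A ↦ tree(m, n), X ↦ tree(tree(c, 3), c), Y2 ↦ app(3, nil), N ↦ tree(app(app(n, n), tree(m, n)), tree(app(app(n, n), tree(m, n)), n)), Z ↦ tree(c, 3), P ↦ c, R ↦ app(app(n, n), tree(m, n)), X2 ↦ app(n, tree(app(app(n, n), tree(m, n)), tree(app(app(n, n), tree(m, n)), n))), Y ↦ m }, so A ↦ tree(m, n).

tree(m, n)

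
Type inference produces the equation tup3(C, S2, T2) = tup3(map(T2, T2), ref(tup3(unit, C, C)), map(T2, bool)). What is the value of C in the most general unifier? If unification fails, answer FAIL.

FAIL

Decompose tup3/3: C = map(T2, T2),  S2 = ref(tup3(unit, C, C)),  T2 = map(T2, bool).
Bind C := map(T2, T2); substituting into the one remaining equation that mentions C gives: S2 = ref(tup3(unit, map(T2, T2), map(T2, T2))).
Bind S2 := ref(tup3(unit, map(T2, T2), map(T2, T2))); no other remaining equation mentions S2.
Occurs check fails: T2 occurs in map(T2, bool); the equation T2 = map(T2, bool) has no finite solution.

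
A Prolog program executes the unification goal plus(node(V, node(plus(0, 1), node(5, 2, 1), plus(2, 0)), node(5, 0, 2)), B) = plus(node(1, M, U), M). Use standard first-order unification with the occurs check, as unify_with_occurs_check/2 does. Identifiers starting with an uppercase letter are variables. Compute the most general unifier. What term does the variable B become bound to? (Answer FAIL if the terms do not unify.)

node(plus(0, 1), node(5, 2, 1), plus(2, 0))

Decompose plus/2: node(V, node(plus(0, 1), node(5, 2, 1), plus(2, 0)), node(5, 0, 2)) = node(1, M, U),  B = M.
Decompose node/3: V = 1,  node(plus(0, 1), node(5, 2, 1), plus(2, 0)) = M,  node(5, 0, 2) = U.
Bind V := 1; no other remaining equation mentions V.
Bind M := node(plus(0, 1), node(5, 2, 1), plus(2, 0)); substituting into the one remaining equation that mentions M gives: B = node(plus(0, 1), node(5, 2, 1), plus(2, 0)).
Bind U := node(5, 0, 2); no other remaining equation mentions U.
Bind B := node(plus(0, 1), node(5, 2, 1), plus(2, 0)).
MGU = { V ↦ 1, M ↦ node(plus(0, 1), node(5, 2, 1), plus(2, 0)), U ↦ node(5, 0, 2), B ↦ node(plus(0, 1), node(5, 2, 1), plus(2, 0)) }, so B ↦ node(plus(0, 1), node(5, 2, 1), plus(2, 0)).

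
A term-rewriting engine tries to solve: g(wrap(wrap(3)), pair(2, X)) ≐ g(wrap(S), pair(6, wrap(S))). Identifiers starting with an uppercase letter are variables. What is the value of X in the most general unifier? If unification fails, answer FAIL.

Decompose g/2: wrap(wrap(3)) ≐ wrap(S),  pair(2, X) ≐ pair(6, wrap(S)).
Decompose wrap/1: wrap(3) ≐ S.
Bind S := wrap(3); substituting into the remaining equation gives: pair(2, X) ≐ pair(6, wrap(wrap(3))).
Decompose pair/2: 2 ≐ 6,  X ≐ wrap(wrap(3)).
Clash: constants 2 and 6 differ; no unifier exists.

FAIL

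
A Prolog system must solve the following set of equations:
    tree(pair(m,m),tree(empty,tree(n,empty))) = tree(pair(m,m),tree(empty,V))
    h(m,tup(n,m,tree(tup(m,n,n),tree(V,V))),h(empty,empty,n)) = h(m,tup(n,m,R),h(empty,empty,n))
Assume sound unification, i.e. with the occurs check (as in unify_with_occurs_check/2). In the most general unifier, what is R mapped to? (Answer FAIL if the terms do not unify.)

tree(tup(m,n,n),tree(tree(n,empty),tree(n,empty)))

Decompose tree/2: pair(m,m) = pair(m,m),  tree(empty,tree(n,empty)) = tree(empty,V).
Delete trivial equation pair(m,m) = pair(m,m).
Decompose tree/2: empty = empty,  tree(n,empty) = V.
Delete trivial equation empty = empty.
Bind V := tree(n,empty); substituting into the remaining equation gives: h(m,tup(n,m,tree(tup(m,n,n),tree(tree(n,empty),tree(n,empty)))),h(empty,empty,n)) = h(m,tup(n,m,R),h(empty,empty,n)).
Decompose h/3: m = m,  tup(n,m,tree(tup(m,n,n),tree(tree(n,empty),tree(n,empty)))) = tup(n,m,R),  h(empty,empty,n) = h(empty,empty,n).
Delete trivial equation m = m.
Decompose tup/3: n = n,  m = m,  tree(tup(m,n,n),tree(tree(n,empty),tree(n,empty))) = R.
Delete trivial equation n = n.
Delete trivial equation m = m.
Bind R := tree(tup(m,n,n),tree(tree(n,empty),tree(n,empty))); no other remaining equation mentions R.
Delete trivial equation h(empty,empty,n) = h(empty,empty,n).
MGU = { V -> tree(n,empty), R -> tree(tup(m,n,n),tree(tree(n,empty),tree(n,empty))) }, so R -> tree(tup(m,n,n),tree(tree(n,empty),tree(n,empty))).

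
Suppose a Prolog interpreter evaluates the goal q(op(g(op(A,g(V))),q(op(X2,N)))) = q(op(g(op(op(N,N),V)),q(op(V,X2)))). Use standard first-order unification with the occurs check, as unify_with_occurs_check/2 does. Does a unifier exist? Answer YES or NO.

NO

Decompose q/1: op(g(op(A,g(V))),q(op(X2,N))) = op(g(op(op(N,N),V)),q(op(V,X2))).
Decompose op/2: g(op(A,g(V))) = g(op(op(N,N),V)),  q(op(X2,N)) = q(op(V,X2)).
Decompose g/1: op(A,g(V)) = op(op(N,N),V).
Decompose op/2: A = op(N,N),  g(V) = V.
Bind A := op(N,N); no other remaining equation mentions A.
Occurs check fails: V occurs in g(V); the equation V = g(V) has no finite solution.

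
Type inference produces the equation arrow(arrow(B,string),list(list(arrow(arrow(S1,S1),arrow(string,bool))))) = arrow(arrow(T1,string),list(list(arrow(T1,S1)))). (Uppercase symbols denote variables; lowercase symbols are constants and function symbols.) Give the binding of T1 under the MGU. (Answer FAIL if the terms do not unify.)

Decompose arrow/2: arrow(B,string) = arrow(T1,string),  list(list(arrow(arrow(S1,S1),arrow(string,bool)))) = list(list(arrow(T1,S1))).
Decompose arrow/2: B = T1,  string = string.
Bind B := T1; no other remaining equation mentions B.
Delete trivial equation string = string.
Decompose list/1: list(arrow(arrow(S1,S1),arrow(string,bool))) = list(arrow(T1,S1)).
Decompose list/1: arrow(arrow(S1,S1),arrow(string,bool)) = arrow(T1,S1).
Decompose arrow/2: arrow(S1,S1) = T1,  arrow(string,bool) = S1.
Bind T1 := arrow(S1,S1); no other remaining equation mentions T1. Substituting into the earlier binding gives B := arrow(S1,S1).
Bind S1 := arrow(string,bool). Substituting into the earlier bindings gives B := arrow(arrow(string,bool),arrow(string,bool)), T1 := arrow(arrow(string,bool),arrow(string,bool)).
MGU = { B := arrow(arrow(string,bool),arrow(string,bool)), T1 := arrow(arrow(string,bool),arrow(string,bool)), S1 := arrow(string,bool) }, so T1 := arrow(arrow(string,bool),arrow(string,bool)).

arrow(arrow(string,bool),arrow(string,bool))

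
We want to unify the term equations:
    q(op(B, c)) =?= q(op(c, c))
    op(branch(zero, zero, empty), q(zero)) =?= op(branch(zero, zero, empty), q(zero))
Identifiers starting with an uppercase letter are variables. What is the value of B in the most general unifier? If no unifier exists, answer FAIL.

Decompose q/1: op(B, c) =?= op(c, c).
Decompose op/2: B =?= c,  c =?= c.
Bind B := c; no other remaining equation mentions B.
Delete trivial equation c =?= c.
Delete trivial equation op(branch(zero, zero, empty), q(zero)) =?= op(branch(zero, zero, empty), q(zero)).
MGU = { B := c }, so B := c.

c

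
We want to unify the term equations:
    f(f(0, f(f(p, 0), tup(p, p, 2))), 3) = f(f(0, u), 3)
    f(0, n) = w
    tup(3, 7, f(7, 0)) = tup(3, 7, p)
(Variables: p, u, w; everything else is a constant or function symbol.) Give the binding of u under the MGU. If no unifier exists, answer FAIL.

f(f(f(7, 0), 0), tup(f(7, 0), f(7, 0), 2))

Decompose f/2: f(0, f(f(p, 0), tup(p, p, 2))) = f(0, u),  3 = 3.
Decompose f/2: 0 = 0,  f(f(p, 0), tup(p, p, 2)) = u.
Delete trivial equation 0 = 0.
Bind u := f(f(p, 0), tup(p, p, 2)); no other remaining equation mentions u.
Delete trivial equation 3 = 3.
Bind w := f(0, n); no other remaining equation mentions w.
Decompose tup/3: 3 = 3,  7 = 7,  f(7, 0) = p.
Delete trivial equation 3 = 3.
Delete trivial equation 7 = 7.
Bind p := f(7, 0). Substituting into the earlier binding gives u := f(f(f(7, 0), 0), tup(f(7, 0), f(7, 0), 2)).
MGU = { u ↦ f(f(f(7, 0), 0), tup(f(7, 0), f(7, 0), 2)), w ↦ f(0, n), p ↦ f(7, 0) }, so u ↦ f(f(f(7, 0), 0), tup(f(7, 0), f(7, 0), 2)).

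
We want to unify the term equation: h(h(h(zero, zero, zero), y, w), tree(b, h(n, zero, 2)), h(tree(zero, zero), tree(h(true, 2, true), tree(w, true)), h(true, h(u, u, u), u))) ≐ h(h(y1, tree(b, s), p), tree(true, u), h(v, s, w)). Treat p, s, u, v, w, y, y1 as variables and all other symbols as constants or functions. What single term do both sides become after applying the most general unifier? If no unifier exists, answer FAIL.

Decompose h/3: h(h(zero, zero, zero), y, w) ≐ h(y1, tree(b, s), p),  tree(b, h(n, zero, 2)) ≐ tree(true, u),  h(tree(zero, zero), tree(h(true, 2, true), tree(w, true)), h(true, h(u, u, u), u)) ≐ h(v, s, w).
Decompose h/3: h(zero, zero, zero) ≐ y1,  y ≐ tree(b, s),  w ≐ p.
Bind y1 := h(zero, zero, zero); no other remaining equation mentions y1.
Bind y := tree(b, s); no other remaining equation mentions y.
Bind w := p; substituting into the one remaining equation that mentions w gives: h(tree(zero, zero), tree(h(true, 2, true), tree(p, true)), h(true, h(u, u, u), u)) ≐ h(v, s, p).
Decompose tree/2: b ≐ true,  h(n, zero, 2) ≐ u.
Clash: constants b and true differ; no unifier exists.

FAIL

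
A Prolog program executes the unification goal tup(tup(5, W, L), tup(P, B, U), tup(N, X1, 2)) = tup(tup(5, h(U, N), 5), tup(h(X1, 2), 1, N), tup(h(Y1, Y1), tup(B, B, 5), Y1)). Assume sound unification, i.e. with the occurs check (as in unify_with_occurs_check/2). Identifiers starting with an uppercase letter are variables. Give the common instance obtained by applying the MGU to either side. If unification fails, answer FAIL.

Decompose tup/3: tup(5, W, L) = tup(5, h(U, N), 5),  tup(P, B, U) = tup(h(X1, 2), 1, N),  tup(N, X1, 2) = tup(h(Y1, Y1), tup(B, B, 5), Y1).
Decompose tup/3: 5 = 5,  W = h(U, N),  L = 5.
Delete trivial equation 5 = 5.
Bind W := h(U, N); no other remaining equation mentions W.
Bind L := 5; no other remaining equation mentions L.
Decompose tup/3: P = h(X1, 2),  B = 1,  U = N.
Bind P := h(X1, 2); no other remaining equation mentions P.
Bind B := 1; substituting into the one remaining equation that mentions B gives: tup(N, X1, 2) = tup(h(Y1, Y1), tup(1, 1, 5), Y1).
Bind U := N; no other remaining equation mentions U. Substituting into the earlier binding gives W := h(N, N).
Decompose tup/3: N = h(Y1, Y1),  X1 = tup(1, 1, 5),  2 = Y1.
Bind N := h(Y1, Y1); no other remaining equation mentions N. Substituting into the earlier bindings gives W := h(h(Y1, Y1), h(Y1, Y1)), U := h(Y1, Y1).
Bind X1 := tup(1, 1, 5); no other remaining equation mentions X1. Substituting into the earlier binding gives P := h(tup(1, 1, 5), 2).
Bind Y1 := 2. Substituting into the earlier bindings gives W := h(h(2, 2), h(2, 2)), U := h(2, 2), N := h(2, 2).
Applying the MGU to either side gives tup(tup(5, h(h(2, 2), h(2, 2)), 5), tup(h(tup(1, 1, 5), 2), 1, h(2, 2)), tup(h(2, 2), tup(1, 1, 5), 2)).

tup(tup(5, h(h(2, 2), h(2, 2)), 5), tup(h(tup(1, 1, 5), 2), 1, h(2, 2)), tup(h(2, 2), tup(1, 1, 5), 2))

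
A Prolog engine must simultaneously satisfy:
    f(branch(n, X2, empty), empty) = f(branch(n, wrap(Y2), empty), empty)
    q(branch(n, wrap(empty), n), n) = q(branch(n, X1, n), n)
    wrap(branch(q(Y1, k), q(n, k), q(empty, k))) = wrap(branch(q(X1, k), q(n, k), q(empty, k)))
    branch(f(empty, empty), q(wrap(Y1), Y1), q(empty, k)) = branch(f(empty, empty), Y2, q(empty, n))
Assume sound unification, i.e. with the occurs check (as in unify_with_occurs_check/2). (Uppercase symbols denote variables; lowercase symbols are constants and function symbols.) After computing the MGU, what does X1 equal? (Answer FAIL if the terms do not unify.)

FAIL

Decompose f/2: branch(n, X2, empty) = branch(n, wrap(Y2), empty),  empty = empty.
Decompose branch/3: n = n,  X2 = wrap(Y2),  empty = empty.
Delete trivial equation n = n.
Bind X2 := wrap(Y2); no other remaining equation mentions X2.
Delete trivial equation empty = empty.
Delete trivial equation empty = empty.
Decompose q/2: branch(n, wrap(empty), n) = branch(n, X1, n),  n = n.
Decompose branch/3: n = n,  wrap(empty) = X1,  n = n.
Delete trivial equation n = n.
Bind X1 := wrap(empty); substituting into the one remaining equation that mentions X1 gives: wrap(branch(q(Y1, k), q(n, k), q(empty, k))) = wrap(branch(q(wrap(empty), k), q(n, k), q(empty, k))).
Delete trivial equation n = n.
Delete trivial equation n = n.
Decompose wrap/1: branch(q(Y1, k), q(n, k), q(empty, k)) = branch(q(wrap(empty), k), q(n, k), q(empty, k)).
Decompose branch/3: q(Y1, k) = q(wrap(empty), k),  q(n, k) = q(n, k),  q(empty, k) = q(empty, k).
Decompose q/2: Y1 = wrap(empty),  k = k.
Bind Y1 := wrap(empty); substituting into the one remaining equation that mentions Y1 gives: branch(f(empty, empty), q(wrap(wrap(empty)), wrap(empty)), q(empty, k)) = branch(f(empty, empty), Y2, q(empty, n)).
Delete trivial equation k = k.
Delete trivial equation q(n, k) = q(n, k).
Delete trivial equation q(empty, k) = q(empty, k).
Decompose branch/3: f(empty, empty) = f(empty, empty),  q(wrap(wrap(empty)), wrap(empty)) = Y2,  q(empty, k) = q(empty, n).
Delete trivial equation f(empty, empty) = f(empty, empty).
Bind Y2 := q(wrap(wrap(empty)), wrap(empty)); no other remaining equation mentions Y2. Substituting into the earlier binding gives X2 := wrap(q(wrap(wrap(empty)), wrap(empty))).
Decompose q/2: empty = empty,  k = n.
Delete trivial equation empty = empty.
Clash: constants k and n differ; no unifier exists.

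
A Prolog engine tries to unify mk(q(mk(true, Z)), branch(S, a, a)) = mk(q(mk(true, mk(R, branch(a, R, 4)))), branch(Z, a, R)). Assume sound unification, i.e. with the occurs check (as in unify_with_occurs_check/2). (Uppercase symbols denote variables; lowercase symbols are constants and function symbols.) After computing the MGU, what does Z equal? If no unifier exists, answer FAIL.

Decompose mk/2: q(mk(true, Z)) = q(mk(true, mk(R, branch(a, R, 4)))),  branch(S, a, a) = branch(Z, a, R).
Decompose q/1: mk(true, Z) = mk(true, mk(R, branch(a, R, 4))).
Decompose mk/2: true = true,  Z = mk(R, branch(a, R, 4)).
Delete trivial equation true = true.
Bind Z := mk(R, branch(a, R, 4)); substituting into the remaining equation gives: branch(S, a, a) = branch(mk(R, branch(a, R, 4)), a, R).
Decompose branch/3: S = mk(R, branch(a, R, 4)),  a = a,  a = R.
Bind S := mk(R, branch(a, R, 4)); no other remaining equation mentions S.
Delete trivial equation a = a.
Bind R := a. Substituting into the earlier bindings gives Z := mk(a, branch(a, a, 4)), S := mk(a, branch(a, a, 4)).
MGU = { Z -> mk(a, branch(a, a, 4)), S -> mk(a, branch(a, a, 4)), R -> a }, so Z -> mk(a, branch(a, a, 4)).

mk(a, branch(a, a, 4))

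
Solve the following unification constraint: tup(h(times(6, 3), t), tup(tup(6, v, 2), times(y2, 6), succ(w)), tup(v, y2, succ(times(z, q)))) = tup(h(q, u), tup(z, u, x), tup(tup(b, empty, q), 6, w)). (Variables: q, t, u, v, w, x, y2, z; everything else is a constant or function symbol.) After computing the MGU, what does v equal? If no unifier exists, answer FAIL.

tup(b, empty, times(6, 3))

Decompose tup/3: h(times(6, 3), t) = h(q, u),  tup(tup(6, v, 2), times(y2, 6), succ(w)) = tup(z, u, x),  tup(v, y2, succ(times(z, q))) = tup(tup(b, empty, q), 6, w).
Decompose h/2: times(6, 3) = q,  t = u.
Bind q := times(6, 3); substituting into the one remaining equation that mentions q gives: tup(v, y2, succ(times(z, times(6, 3)))) = tup(tup(b, empty, times(6, 3)), 6, w).
Bind t := u; no other remaining equation mentions t.
Decompose tup/3: tup(6, v, 2) = z,  times(y2, 6) = u,  succ(w) = x.
Bind z := tup(6, v, 2); substituting into the one remaining equation that mentions z gives: tup(v, y2, succ(times(tup(6, v, 2), times(6, 3)))) = tup(tup(b, empty, times(6, 3)), 6, w).
Bind u := times(y2, 6); no other remaining equation mentions u. Substituting into the earlier binding gives t := times(y2, 6).
Bind x := succ(w); no other remaining equation mentions x.
Decompose tup/3: v = tup(b, empty, times(6, 3)),  y2 = 6,  succ(times(tup(6, v, 2), times(6, 3))) = w.
Bind v := tup(b, empty, times(6, 3)); substituting into the one remaining equation that mentions v gives: succ(times(tup(6, tup(b, empty, times(6, 3)), 2), times(6, 3))) = w. Substituting into the earlier binding gives z := tup(6, tup(b, empty, times(6, 3)), 2).
Bind y2 := 6; no other remaining equation mentions y2. Substituting into the earlier bindings gives t := times(6, 6), u := times(6, 6).
Bind w := succ(times(tup(6, tup(b, empty, times(6, 3)), 2), times(6, 3))). Substituting into the earlier binding gives x := succ(succ(times(tup(6, tup(b, empty, times(6, 3)), 2), times(6, 3)))).
MGU = { q := times(6, 3), t := times(6, 6), z := tup(6, tup(b, empty, times(6, 3)), 2), u := times(6, 6), x := succ(succ(times(tup(6, tup(b, empty, times(6, 3)), 2), times(6, 3)))), v := tup(b, empty, times(6, 3)), y2 := 6, w := succ(times(tup(6, tup(b, empty, times(6, 3)), 2), times(6, 3))) }, so v := tup(b, empty, times(6, 3)).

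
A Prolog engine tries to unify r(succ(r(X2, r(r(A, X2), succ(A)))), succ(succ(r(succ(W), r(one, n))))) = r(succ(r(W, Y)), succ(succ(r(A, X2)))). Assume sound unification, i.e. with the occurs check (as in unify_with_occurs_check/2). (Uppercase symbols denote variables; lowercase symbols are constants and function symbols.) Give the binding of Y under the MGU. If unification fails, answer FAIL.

Decompose r/2: succ(r(X2, r(r(A, X2), succ(A)))) = succ(r(W, Y)),  succ(succ(r(succ(W), r(one, n)))) = succ(succ(r(A, X2))).
Decompose succ/1: r(X2, r(r(A, X2), succ(A))) = r(W, Y).
Decompose r/2: X2 = W,  r(r(A, X2), succ(A)) = Y.
Bind X2 := W; substituting into the remaining equations gives: r(r(A, W), succ(A)) = Y,  succ(succ(r(succ(W), r(one, n)))) = succ(succ(r(A, W))).
Bind Y := r(r(A, W), succ(A)); no other remaining equation mentions Y.
Decompose succ/1: succ(r(succ(W), r(one, n))) = succ(r(A, W)).
Decompose succ/1: r(succ(W), r(one, n)) = r(A, W).
Decompose r/2: succ(W) = A,  r(one, n) = W.
Bind A := succ(W); no other remaining equation mentions A. Substituting into the earlier binding gives Y := r(r(succ(W), W), succ(succ(W))).
Bind W := r(one, n). Substituting into the earlier bindings gives X2 := r(one, n), Y := r(r(succ(r(one, n)), r(one, n)), succ(succ(r(one, n)))), A := succ(r(one, n)).
MGU = { X2 -> r(one, n), Y -> r(r(succ(r(one, n)), r(one, n)), succ(succ(r(one, n)))), A -> succ(r(one, n)), W -> r(one, n) }, so Y -> r(r(succ(r(one, n)), r(one, n)), succ(succ(r(one, n)))).

r(r(succ(r(one, n)), r(one, n)), succ(succ(r(one, n))))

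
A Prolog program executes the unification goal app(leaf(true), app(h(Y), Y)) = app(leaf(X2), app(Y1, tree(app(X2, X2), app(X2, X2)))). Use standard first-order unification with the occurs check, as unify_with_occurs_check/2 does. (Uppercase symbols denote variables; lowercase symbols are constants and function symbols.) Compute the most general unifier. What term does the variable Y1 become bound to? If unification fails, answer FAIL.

Decompose app/2: leaf(true) = leaf(X2),  app(h(Y), Y) = app(Y1, tree(app(X2, X2), app(X2, X2))).
Decompose leaf/1: true = X2.
Bind X2 := true; substituting into the remaining equation gives: app(h(Y), Y) = app(Y1, tree(app(true, true), app(true, true))).
Decompose app/2: h(Y) = Y1,  Y = tree(app(true, true), app(true, true)).
Bind Y1 := h(Y); no other remaining equation mentions Y1.
Bind Y := tree(app(true, true), app(true, true)). Substituting into the earlier binding gives Y1 := h(tree(app(true, true), app(true, true))).
MGU = { X2 -> true, Y1 -> h(tree(app(true, true), app(true, true))), Y -> tree(app(true, true), app(true, true)) }, so Y1 -> h(tree(app(true, true), app(true, true))).

h(tree(app(true, true), app(true, true)))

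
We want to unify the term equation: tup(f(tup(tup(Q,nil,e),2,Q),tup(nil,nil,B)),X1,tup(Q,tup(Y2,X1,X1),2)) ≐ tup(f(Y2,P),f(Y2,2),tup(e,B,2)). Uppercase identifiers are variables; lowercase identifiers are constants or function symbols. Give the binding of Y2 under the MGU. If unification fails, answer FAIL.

tup(tup(e,nil,e),2,e)

Decompose tup/3: f(tup(tup(Q,nil,e),2,Q),tup(nil,nil,B)) ≐ f(Y2,P),  X1 ≐ f(Y2,2),  tup(Q,tup(Y2,X1,X1),2) ≐ tup(e,B,2).
Decompose f/2: tup(tup(Q,nil,e),2,Q) ≐ Y2,  tup(nil,nil,B) ≐ P.
Bind Y2 := tup(tup(Q,nil,e),2,Q); substituting into the 2 remaining equations that mention Y2 gives: X1 ≐ f(tup(tup(Q,nil,e),2,Q),2),  tup(Q,tup(tup(tup(Q,nil,e),2,Q),X1,X1),2) ≐ tup(e,B,2).
Bind P := tup(nil,nil,B); no other remaining equation mentions P.
Bind X1 := f(tup(tup(Q,nil,e),2,Q),2); substituting into the remaining equation gives: tup(Q,tup(tup(tup(Q,nil,e),2,Q),f(tup(tup(Q,nil,e),2,Q),2),f(tup(tup(Q,nil,e),2,Q),2)),2) ≐ tup(e,B,2).
Decompose tup/3: Q ≐ e,  tup(tup(tup(Q,nil,e),2,Q),f(tup(tup(Q,nil,e),2,Q),2),f(tup(tup(Q,nil,e),2,Q),2)) ≐ B,  2 ≐ 2.
Bind Q := e; substituting into the one remaining equation that mentions Q gives: tup(tup(tup(e,nil,e),2,e),f(tup(tup(e,nil,e),2,e),2),f(tup(tup(e,nil,e),2,e),2)) ≐ B. Substituting into the earlier bindings gives Y2 := tup(tup(e,nil,e),2,e), X1 := f(tup(tup(e,nil,e),2,e),2).
Bind B := tup(tup(tup(e,nil,e),2,e),f(tup(tup(e,nil,e),2,e),2),f(tup(tup(e,nil,e),2,e),2)); no other remaining equation mentions B. Substituting into the earlier binding gives P := tup(nil,nil,tup(tup(tup(e,nil,e),2,e),f(tup(tup(e,nil,e),2,e),2),f(tup(tup(e,nil,e),2,e),2))).
Delete trivial equation 2 ≐ 2.
MGU = { Y2 ↦ tup(tup(e,nil,e),2,e), P ↦ tup(nil,nil,tup(tup(tup(e,nil,e),2,e),f(tup(tup(e,nil,e),2,e),2),f(tup(tup(e,nil,e),2,e),2))), X1 ↦ f(tup(tup(e,nil,e),2,e),2), Q ↦ e, B ↦ tup(tup(tup(e,nil,e),2,e),f(tup(tup(e,nil,e),2,e),2),f(tup(tup(e,nil,e),2,e),2)) }, so Y2 ↦ tup(tup(e,nil,e),2,e).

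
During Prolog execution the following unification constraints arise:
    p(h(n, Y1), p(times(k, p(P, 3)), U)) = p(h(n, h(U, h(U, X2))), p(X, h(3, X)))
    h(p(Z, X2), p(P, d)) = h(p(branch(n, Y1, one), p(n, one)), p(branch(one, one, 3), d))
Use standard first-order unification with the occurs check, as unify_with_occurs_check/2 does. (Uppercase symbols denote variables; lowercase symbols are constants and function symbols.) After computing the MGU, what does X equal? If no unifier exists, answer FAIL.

Decompose p/2: h(n, Y1) = h(n, h(U, h(U, X2))),  p(times(k, p(P, 3)), U) = p(X, h(3, X)).
Decompose h/2: n = n,  Y1 = h(U, h(U, X2)).
Delete trivial equation n = n.
Bind Y1 := h(U, h(U, X2)); substituting into the one remaining equation that mentions Y1 gives: h(p(Z, X2), p(P, d)) = h(p(branch(n, h(U, h(U, X2)), one), p(n, one)), p(branch(one, one, 3), d)).
Decompose p/2: times(k, p(P, 3)) = X,  U = h(3, X).
Bind X := times(k, p(P, 3)); substituting into the one remaining equation that mentions X gives: U = h(3, times(k, p(P, 3))).
Bind U := h(3, times(k, p(P, 3))); substituting into the remaining equation gives: h(p(Z, X2), p(P, d)) = h(p(branch(n, h(h(3, times(k, p(P, 3))), h(h(3, times(k, p(P, 3))), X2)), one), p(n, one)), p(branch(one, one, 3), d)). Substituting into the earlier binding gives Y1 := h(h(3, times(k, p(P, 3))), h(h(3, times(k, p(P, 3))), X2)).
Decompose h/2: p(Z, X2) = p(branch(n, h(h(3, times(k, p(P, 3))), h(h(3, times(k, p(P, 3))), X2)), one), p(n, one)),  p(P, d) = p(branch(one, one, 3), d).
Decompose p/2: Z = branch(n, h(h(3, times(k, p(P, 3))), h(h(3, times(k, p(P, 3))), X2)), one),  X2 = p(n, one).
Bind Z := branch(n, h(h(3, times(k, p(P, 3))), h(h(3, times(k, p(P, 3))), X2)), one); no other remaining equation mentions Z.
Bind X2 := p(n, one); no other remaining equation mentions X2. Substituting into the earlier bindings gives Y1 := h(h(3, times(k, p(P, 3))), h(h(3, times(k, p(P, 3))), p(n, one))), Z := branch(n, h(h(3, times(k, p(P, 3))), h(h(3, times(k, p(P, 3))), p(n, one))), one).
Decompose p/2: P = branch(one, one, 3),  d = d.
Bind P := branch(one, one, 3); no other remaining equation mentions P. Substituting into the earlier bindings gives Y1 := h(h(3, times(k, p(branch(one, one, 3), 3))), h(h(3, times(k, p(branch(one, one, 3), 3))), p(n, one))), X := times(k, p(branch(one, one, 3), 3)), U := h(3, times(k, p(branch(one, one, 3), 3))), Z := branch(n, h(h(3, times(k, p(branch(one, one, 3), 3))), h(h(3, times(k, p(branch(one, one, 3), 3))), p(n, one))), one).
Delete trivial equation d = d.
MGU = { Y1 -> h(h(3, times(k, p(branch(one, one, 3), 3))), h(h(3, times(k, p(branch(one, one, 3), 3))), p(n, one))), X -> times(k, p(branch(one, one, 3), 3)), U -> h(3, times(k, p(branch(one, one, 3), 3))), Z -> branch(n, h(h(3, times(k, p(branch(one, one, 3), 3))), h(h(3, times(k, p(branch(one, one, 3), 3))), p(n, one))), one), X2 -> p(n, one), P -> branch(one, one, 3) }, so X -> times(k, p(branch(one, one, 3), 3)).

times(k, p(branch(one, one, 3), 3))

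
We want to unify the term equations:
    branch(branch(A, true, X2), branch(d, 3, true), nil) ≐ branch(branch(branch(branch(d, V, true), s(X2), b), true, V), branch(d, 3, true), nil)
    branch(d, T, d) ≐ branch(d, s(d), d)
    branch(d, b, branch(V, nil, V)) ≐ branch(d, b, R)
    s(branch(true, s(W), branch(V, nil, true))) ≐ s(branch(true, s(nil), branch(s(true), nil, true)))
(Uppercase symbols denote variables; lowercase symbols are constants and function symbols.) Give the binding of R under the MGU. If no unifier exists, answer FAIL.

Decompose branch/3: branch(A, true, X2) ≐ branch(branch(branch(d, V, true), s(X2), b), true, V),  branch(d, 3, true) ≐ branch(d, 3, true),  nil ≐ nil.
Decompose branch/3: A ≐ branch(branch(d, V, true), s(X2), b),  true ≐ true,  X2 ≐ V.
Bind A := branch(branch(d, V, true), s(X2), b); no other remaining equation mentions A.
Delete trivial equation true ≐ true.
Bind X2 := V; no other remaining equation mentions X2. Substituting into the earlier binding gives A := branch(branch(d, V, true), s(V), b).
Delete trivial equation branch(d, 3, true) ≐ branch(d, 3, true).
Delete trivial equation nil ≐ nil.
Decompose branch/3: d ≐ d,  T ≐ s(d),  d ≐ d.
Delete trivial equation d ≐ d.
Bind T := s(d); no other remaining equation mentions T.
Delete trivial equation d ≐ d.
Decompose branch/3: d ≐ d,  b ≐ b,  branch(V, nil, V) ≐ R.
Delete trivial equation d ≐ d.
Delete trivial equation b ≐ b.
Bind R := branch(V, nil, V); no other remaining equation mentions R.
Decompose s/1: branch(true, s(W), branch(V, nil, true)) ≐ branch(true, s(nil), branch(s(true), nil, true)).
Decompose branch/3: true ≐ true,  s(W) ≐ s(nil),  branch(V, nil, true) ≐ branch(s(true), nil, true).
Delete trivial equation true ≐ true.
Decompose s/1: W ≐ nil.
Bind W := nil; no other remaining equation mentions W.
Decompose branch/3: V ≐ s(true),  nil ≐ nil,  true ≐ true.
Bind V := s(true); no other remaining equation mentions V. Substituting into the earlier bindings gives A := branch(branch(d, s(true), true), s(s(true)), b), X2 := s(true), R := branch(s(true), nil, s(true)).
Delete trivial equation nil ≐ nil.
Delete trivial equation true ≐ true.
MGU = { A ↦ branch(branch(d, s(true), true), s(s(true)), b), X2 ↦ s(true), T ↦ s(d), R ↦ branch(s(true), nil, s(true)), W ↦ nil, V ↦ s(true) }, so R ↦ branch(s(true), nil, s(true)).

branch(s(true), nil, s(true))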